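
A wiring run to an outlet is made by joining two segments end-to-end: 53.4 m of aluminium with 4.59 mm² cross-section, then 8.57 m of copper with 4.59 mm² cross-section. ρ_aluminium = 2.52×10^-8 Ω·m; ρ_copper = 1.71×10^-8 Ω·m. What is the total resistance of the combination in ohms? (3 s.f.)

0.325 Ω

Segment 1: A = 4.59 mm² = 4.590e-06 m²
R₁ = ρL/A = (2.52×10^-8)(53.4)/(4.590e-06) = 0.2932 Ω
R₂ = (1.71×10^-8)(8.57)/(4.590e-06) = 0.03193 Ω
R = R₁ + R₂ = 0.325 Ω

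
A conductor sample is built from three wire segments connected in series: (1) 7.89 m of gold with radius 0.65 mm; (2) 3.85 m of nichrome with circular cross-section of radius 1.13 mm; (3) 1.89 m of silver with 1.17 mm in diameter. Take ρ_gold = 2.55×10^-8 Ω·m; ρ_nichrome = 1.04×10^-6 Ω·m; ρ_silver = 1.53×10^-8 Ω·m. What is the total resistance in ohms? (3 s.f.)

Seg 1: A = πr² = π(6.5000e-04 m)² = 1.327e-06 m²
R_1 = (2.55×10^-8)(7.89)/(1.327e-06) = 0.1516 Ω
Seg 2: A = πr² = π(1.1300e-03 m)² = 4.011e-06 m²
R_2 = (1.04×10^-6)(3.85)/(4.011e-06) = 0.9981 Ω
Seg 3: A = π(d/2)² = π(5.8500e-04 m)² = 1.075e-06 m²
R_3 = (1.53×10^-8)(1.89)/(1.075e-06) = 0.0269 Ω
R_total = R_1 + R_2 + R_3 = 1.18 Ω

1.18 Ω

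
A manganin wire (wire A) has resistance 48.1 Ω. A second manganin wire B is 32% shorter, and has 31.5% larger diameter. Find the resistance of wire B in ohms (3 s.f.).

R ∝ L/d², so R_B/R_A = (1 − 32/100) × (1 + 31.5/100)⁻²
= 0.68 × 0.5783 = 0.3932
R_B = 0.3932 × 48.1 = 18.9 Ω

18.9 Ω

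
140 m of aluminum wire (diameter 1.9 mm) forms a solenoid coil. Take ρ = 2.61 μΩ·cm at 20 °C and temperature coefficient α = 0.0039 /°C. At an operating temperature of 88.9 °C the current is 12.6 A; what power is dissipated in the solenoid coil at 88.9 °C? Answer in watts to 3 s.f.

260 W

ρ = 2.61 μΩ·cm = 2.61×10^-8 Ω·m
A = π(d/2)² = π(9.5000e-04 m)² = 2.835e-06 m²
R₍20₎ = ρL/A = (2.61×10^-8)(140)/(2.835e-06) = 1.289 Ω
R₍88.9₎ = R₍20₎(1 + αΔT) = 1.289 × (1 + 0.0039×68.9) = 1.635 Ω
P = I²R = (12.6)² × 1.635 = 260 W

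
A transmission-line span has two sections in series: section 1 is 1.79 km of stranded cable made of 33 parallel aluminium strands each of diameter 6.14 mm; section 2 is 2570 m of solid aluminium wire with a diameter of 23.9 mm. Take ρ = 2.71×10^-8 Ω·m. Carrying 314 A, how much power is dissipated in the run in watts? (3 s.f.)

Section 1: A_strand = π(3.0700e-03)² = 2.961e-05 m²; R₁ = ρL/(N·A_s) = (2.71×10^-8)(1790)/(33×2.961e-05) = 0.04965 Ω
Section 2: A = π(d/2)² = π(1.1950e-02 m)² = 4.486e-04 m²
R₂ = (2.71×10^-8)(2570)/(4.486e-04) = 0.1552 Ω
R = R₁ + R₂ = 0.2049 Ω
P = I²R = (314)² × 0.2049 = 20200 W

20200 W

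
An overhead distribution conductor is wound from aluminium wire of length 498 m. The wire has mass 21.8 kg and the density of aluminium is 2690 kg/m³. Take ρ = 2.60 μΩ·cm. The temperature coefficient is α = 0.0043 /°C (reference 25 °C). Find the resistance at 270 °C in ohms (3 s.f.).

ρ = 2.60 μΩ·cm = 2.60×10^-8 Ω·m
A = m/(density·L) = 21.8/(2690×498) = 1.6273e-05 m²
R = ρL/A = (2.60×10^-8)(498)/(1.6273e-05) = 0.7957 Ω
R(270 °C) = 0.7957 × (1 + 0.0043×245) = 1.63 Ω

1.63 Ω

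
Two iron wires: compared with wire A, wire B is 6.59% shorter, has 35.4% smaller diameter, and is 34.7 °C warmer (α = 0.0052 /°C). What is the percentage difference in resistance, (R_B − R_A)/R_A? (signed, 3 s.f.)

R ∝ ρL/d² with ρ ∝ (1+αΔT), so R_B/R_A = (1 − 6.59/100) × (1 − 35.4/100)⁻² × (1 + 0.0052×34.7)
= 0.9341 × 2.396 × 1.18 = 2.642
(R_B − R_A)/R_A = 2.642 − 1 = 164%

164%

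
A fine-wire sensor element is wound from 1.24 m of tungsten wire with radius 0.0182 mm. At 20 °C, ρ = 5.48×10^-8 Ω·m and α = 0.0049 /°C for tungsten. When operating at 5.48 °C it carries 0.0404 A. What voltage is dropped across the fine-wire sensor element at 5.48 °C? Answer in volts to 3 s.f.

A = πr² = π(1.8200e-05 m)² = 1.041e-09 m²
R₍20₎ = ρL/A = (5.48×10^-8)(1.24)/(1.041e-09) = 65.3 Ω
R₍5.48₎ = R₍20₎(1 + αΔT) = 65.3 × (1 + 0.0049×-14.5) = 60.65 Ω
V = IR = 0.0404 × 60.65 = 2.45 V

2.45 V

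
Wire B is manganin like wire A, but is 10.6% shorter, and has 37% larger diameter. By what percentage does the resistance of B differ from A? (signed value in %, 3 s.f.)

R ∝ L/d², so R_B/R_A = (1 − 10.6/100) × (1 + 37/100)⁻²
= 0.894 × 0.5328 = 0.4763
(R_B − R_A)/R_A = 0.4763 − 1 = -52.4%

-52.4%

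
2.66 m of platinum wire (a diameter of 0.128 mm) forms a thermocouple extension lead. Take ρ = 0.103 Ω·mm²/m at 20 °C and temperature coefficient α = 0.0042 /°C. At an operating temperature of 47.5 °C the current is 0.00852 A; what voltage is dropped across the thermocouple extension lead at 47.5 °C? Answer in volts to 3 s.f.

ρ = 0.103 Ω·mm²/m = 1.03×10^-7 Ω·m
A = π(d/2)² = π(6.4000e-05 m)² = 1.287e-08 m²
R₍20₎ = ρL/A = (1.03×10^-7)(2.66)/(1.287e-08) = 21.29 Ω
R₍47.5₎ = R₍20₎(1 + αΔT) = 21.29 × (1 + 0.0042×27.5) = 23.75 Ω
V = IR = 0.00852 × 23.75 = 0.202 V

0.202 V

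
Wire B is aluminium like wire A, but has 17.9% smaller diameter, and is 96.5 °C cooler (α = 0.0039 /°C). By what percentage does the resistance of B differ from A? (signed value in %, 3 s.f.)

R ∝ ρL/d² with ρ ∝ (1+αΔT), so R_B/R_A = (1 − 17.9/100)⁻² × (1 − 0.0039×96.5)
= 1.484 × 0.6237 = 0.9252
(R_B − R_A)/R_A = 0.9252 − 1 = -7.48%

-7.48%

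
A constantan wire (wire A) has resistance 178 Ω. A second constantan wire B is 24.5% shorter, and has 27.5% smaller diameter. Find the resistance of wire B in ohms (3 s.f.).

256 Ω

R ∝ L/d², so R_B/R_A = (1 − 24.5/100) × (1 − 27.5/100)⁻²
= 0.755 × 1.903 = 1.436
R_B = 1.436 × 178 = 256 Ω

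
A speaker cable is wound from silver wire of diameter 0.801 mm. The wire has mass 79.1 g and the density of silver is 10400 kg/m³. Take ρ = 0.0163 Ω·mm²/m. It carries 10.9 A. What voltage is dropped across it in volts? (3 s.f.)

ρ = 0.0163 Ω·mm²/m = 1.63×10^-8 Ω·m
A = π(d/2)² = π(4.0050e-04 m)² = 5.0391e-07 m²
L = m/(density·A) = 0.0791/(10400×5.0391e-07) = 15.09 m
R = ρL/A = (1.63×10^-8)(15.09)/(5.0391e-07) = 0.4882 Ω
V = IR = 10.9 × 0.4882 = 5.32 V

5.32 V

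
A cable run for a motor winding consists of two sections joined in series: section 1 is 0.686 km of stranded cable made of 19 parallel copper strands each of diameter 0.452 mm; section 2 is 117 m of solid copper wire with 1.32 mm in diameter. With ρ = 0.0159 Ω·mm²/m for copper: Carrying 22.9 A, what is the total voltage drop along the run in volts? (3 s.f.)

113 V

ρ = 0.0159 Ω·mm²/m = 1.59×10^-8 Ω·m
Section 1: A_strand = π(2.2600e-04)² = 1.605e-07 m²; R₁ = ρL/(N·A_s) = (1.59×10^-8)(686)/(19×1.605e-07) = 3.578 Ω
Section 2: A = π(d/2)² = π(6.6000e-04 m)² = 1.368e-06 m²
R₂ = (1.59×10^-8)(117)/(1.368e-06) = 1.359 Ω
R = R₁ + R₂ = 4.937 Ω
V = IR = 22.9 × 4.937 = 113 V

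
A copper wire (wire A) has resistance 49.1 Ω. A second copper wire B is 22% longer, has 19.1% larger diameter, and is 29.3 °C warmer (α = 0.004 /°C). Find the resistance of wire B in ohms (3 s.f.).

R ∝ ρL/d² with ρ ∝ (1+αΔT), so R_B/R_A = (1 + 22/100) × (1 + 19.1/100)⁻² × (1 + 0.004×29.3)
= 1.22 × 0.705 × 1.117 = 0.9609
R_B = 0.9609 × 49.1 = 47.2 Ω

47.2 Ω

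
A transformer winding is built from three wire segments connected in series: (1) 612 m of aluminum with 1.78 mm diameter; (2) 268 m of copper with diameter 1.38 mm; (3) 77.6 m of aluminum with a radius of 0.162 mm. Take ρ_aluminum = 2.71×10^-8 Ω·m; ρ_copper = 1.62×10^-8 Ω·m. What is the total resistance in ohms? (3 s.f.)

35.1 Ω

Seg 1: A = π(d/2)² = π(8.9000e-04 m)² = 2.488e-06 m²
R_1 = (2.71×10^-8)(612)/(2.488e-06) = 6.665 Ω
Seg 2: A = π(d/2)² = π(6.9000e-04 m)² = 1.496e-06 m²
R_2 = (1.62×10^-8)(268)/(1.496e-06) = 2.903 Ω
Seg 3: A = πr² = π(1.6200e-04 m)² = 8.245e-08 m²
R_3 = (2.71×10^-8)(77.6)/(8.245e-08) = 25.51 Ω
R_total = R_1 + R_2 + R_3 = 35.1 Ω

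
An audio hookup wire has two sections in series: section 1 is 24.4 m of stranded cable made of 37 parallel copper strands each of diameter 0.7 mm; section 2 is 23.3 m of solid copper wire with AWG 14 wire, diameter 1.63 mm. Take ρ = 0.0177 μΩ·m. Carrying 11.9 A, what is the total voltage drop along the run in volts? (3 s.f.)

ρ = 0.0177 μΩ·m = 1.77×10^-8 Ω·m
Section 1: A_strand = π(3.5000e-04)² = 3.848e-07 m²; R₁ = ρL/(N·A_s) = (1.77×10^-8)(24.4)/(37×3.848e-07) = 0.03033 Ω
Section 2: A = π(1.63/2 mm)² = π(8.1500e-04 m)² = 2.087e-06 m²
R₂ = (1.77×10^-8)(23.3)/(2.087e-06) = 0.1976 Ω
R = R₁ + R₂ = 0.228 Ω
V = IR = 11.9 × 0.228 = 2.71 V

2.71 V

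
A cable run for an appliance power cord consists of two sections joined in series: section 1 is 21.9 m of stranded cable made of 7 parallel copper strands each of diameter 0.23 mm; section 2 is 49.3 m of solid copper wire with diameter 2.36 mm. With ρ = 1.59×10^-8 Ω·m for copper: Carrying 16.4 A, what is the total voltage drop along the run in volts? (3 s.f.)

Section 1: A_strand = π(1.1500e-04)² = 4.155e-08 m²; R₁ = ρL/(N·A_s) = (1.59×10^-8)(21.9)/(7×4.155e-08) = 1.197 Ω
Section 2: A = π(d/2)² = π(1.1800e-03 m)² = 4.374e-06 m²
R₂ = (1.59×10^-8)(49.3)/(4.374e-06) = 0.1792 Ω
R = R₁ + R₂ = 1.376 Ω
V = IR = 16.4 × 1.376 = 22.6 V

22.6 V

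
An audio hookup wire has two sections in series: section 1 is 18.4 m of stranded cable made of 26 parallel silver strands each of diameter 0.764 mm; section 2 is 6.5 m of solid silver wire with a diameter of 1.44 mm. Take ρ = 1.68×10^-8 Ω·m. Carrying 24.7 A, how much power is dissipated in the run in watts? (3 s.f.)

56.7 W

Section 1: A_strand = π(3.8200e-04)² = 4.584e-07 m²; R₁ = ρL/(N·A_s) = (1.68×10^-8)(18.4)/(26×4.584e-07) = 0.02593 Ω
Section 2: A = π(d/2)² = π(7.2000e-04 m)² = 1.629e-06 m²
R₂ = (1.68×10^-8)(6.5)/(1.629e-06) = 0.06705 Ω
R = R₁ + R₂ = 0.09299 Ω
P = I²R = (24.7)² × 0.09299 = 56.7 W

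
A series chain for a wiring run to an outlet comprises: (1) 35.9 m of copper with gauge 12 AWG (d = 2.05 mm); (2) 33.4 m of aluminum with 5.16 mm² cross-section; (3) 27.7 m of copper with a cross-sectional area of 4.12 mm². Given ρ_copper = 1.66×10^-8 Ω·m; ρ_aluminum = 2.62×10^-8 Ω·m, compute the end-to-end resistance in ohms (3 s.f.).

0.462 Ω

Seg 1: A = π(2.05/2 mm)² = π(1.0250e-03 m)² = 3.301e-06 m²
R_1 = (1.66×10^-8)(35.9)/(3.301e-06) = 0.1806 Ω
Seg 2: A = 5.16 mm² = 5.160e-06 m²
R_2 = (2.62×10^-8)(33.4)/(5.160e-06) = 0.1696 Ω
Seg 3: A = 4.12 mm² = 4.120e-06 m²
R_3 = (1.66×10^-8)(27.7)/(4.120e-06) = 0.1116 Ω
R_total = R_1 + R_2 + R_3 = 0.462 Ω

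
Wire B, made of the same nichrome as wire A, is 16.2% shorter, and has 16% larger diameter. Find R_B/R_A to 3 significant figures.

0.623

R ∝ L/d², so R_B/R_A = (1 − 16.2/100) × (1 + 16/100)⁻²
= 0.838 × 0.7432 = 0.623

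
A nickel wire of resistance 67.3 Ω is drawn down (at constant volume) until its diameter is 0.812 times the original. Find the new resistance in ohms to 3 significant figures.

Volume constant ⇒ L' = L/r² with r = 0.812. R' = ρL'/A' = ρ(L/r²)/(πr²d₀²/4) = R/r⁴.
R' = 2.3 × 67.3 = 155 Ω

155 Ω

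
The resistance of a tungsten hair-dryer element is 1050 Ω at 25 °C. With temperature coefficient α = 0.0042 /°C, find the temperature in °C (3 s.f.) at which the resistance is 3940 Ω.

680 °C

R = R₀(1 + α(T − T₀)) ⇒ T = T₀ + (R/R₀ − 1)/α
T = 25 + (3940/1050 − 1)/0.0042 = 25 + (2.752)/0.0042 = 680 °C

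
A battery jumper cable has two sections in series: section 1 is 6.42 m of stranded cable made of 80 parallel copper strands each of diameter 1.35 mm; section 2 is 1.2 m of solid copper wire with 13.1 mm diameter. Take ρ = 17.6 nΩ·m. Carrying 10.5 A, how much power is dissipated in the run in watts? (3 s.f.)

0.126 W

ρ = 17.6 nΩ·m = 1.76×10^-8 Ω·m
Section 1: A_strand = π(6.7500e-04)² = 1.431e-06 m²; R₁ = ρL/(N·A_s) = (1.76×10^-8)(6.42)/(80×1.431e-06) = 9.867×10^-4 Ω
Section 2: A = π(d/2)² = π(6.5500e-03 m)² = 1.348e-04 m²
R₂ = (1.76×10^-8)(1.2)/(1.348e-04) = 1.567×10^-4 Ω
R = R₁ + R₂ = 0.001143 Ω
P = I²R = (10.5)² × 0.001143 = 0.126 W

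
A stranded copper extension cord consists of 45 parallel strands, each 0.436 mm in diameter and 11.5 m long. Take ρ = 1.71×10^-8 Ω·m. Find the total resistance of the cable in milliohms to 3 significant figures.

A_strand = π(2.1800e-04 m)² = 1.493e-07 m²
R_strand = ρL/A = (1.71×10^-8)(11.5)/(1.493e-07) = 1.317 Ω
R_total = R_strand/N = 1.317/45 = 29.3 mΩ

29.3 mΩ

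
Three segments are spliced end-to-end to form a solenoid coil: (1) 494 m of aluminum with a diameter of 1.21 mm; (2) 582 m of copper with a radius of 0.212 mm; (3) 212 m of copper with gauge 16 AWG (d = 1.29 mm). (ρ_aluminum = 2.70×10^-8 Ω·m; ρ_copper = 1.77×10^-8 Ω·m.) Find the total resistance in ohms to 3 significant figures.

Seg 1: A = π(d/2)² = π(6.0500e-04 m)² = 1.150e-06 m²
R_1 = (2.70×10^-8)(494)/(1.150e-06) = 11.6 Ω
Seg 2: A = πr² = π(2.1200e-04 m)² = 1.412e-07 m²
R_2 = (1.77×10^-8)(582)/(1.412e-07) = 72.96 Ω
Seg 3: A = π(1.29/2 mm)² = π(6.4500e-04 m)² = 1.307e-06 m²
R_3 = (1.77×10^-8)(212)/(1.307e-06) = 2.871 Ω
R_total = R_1 + R_2 + R_3 = 87.4 Ω

87.4 Ω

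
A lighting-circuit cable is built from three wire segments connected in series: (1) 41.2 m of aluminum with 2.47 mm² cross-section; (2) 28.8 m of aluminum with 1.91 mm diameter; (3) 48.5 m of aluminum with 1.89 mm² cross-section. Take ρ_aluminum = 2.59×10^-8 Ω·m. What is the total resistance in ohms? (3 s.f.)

1.36 Ω

Seg 1: A = 2.47 mm² = 2.470e-06 m²
R_1 = (2.59×10^-8)(41.2)/(2.470e-06) = 0.432 Ω
Seg 2: A = π(d/2)² = π(9.5500e-04 m)² = 2.865e-06 m²
R_2 = (2.59×10^-8)(28.8)/(2.865e-06) = 0.2603 Ω
Seg 3: A = 1.89 mm² = 1.890e-06 m²
R_3 = (2.59×10^-8)(48.5)/(1.890e-06) = 0.6646 Ω
R_total = R_1 + R_2 + R_3 = 1.36 Ω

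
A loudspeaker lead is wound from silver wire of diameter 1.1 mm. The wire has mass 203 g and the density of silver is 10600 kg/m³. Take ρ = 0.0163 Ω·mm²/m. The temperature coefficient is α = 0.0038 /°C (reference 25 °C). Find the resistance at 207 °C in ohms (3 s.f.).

0.585 Ω

ρ = 0.0163 Ω·mm²/m = 1.63×10^-8 Ω·m
A = π(d/2)² = π(5.5000e-04 m)² = 9.5033e-07 m²
L = m/(density·A) = 0.203/(10600×9.5033e-07) = 20.15 m
R = ρL/A = (1.63×10^-8)(20.15)/(9.5033e-07) = 0.3456 Ω
R(207 °C) = 0.3456 × (1 + 0.0038×182) = 0.585 Ω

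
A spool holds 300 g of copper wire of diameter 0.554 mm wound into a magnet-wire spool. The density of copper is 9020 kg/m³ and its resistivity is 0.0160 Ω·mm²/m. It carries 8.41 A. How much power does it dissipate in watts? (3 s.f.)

648 W

ρ = 0.0160 Ω·mm²/m = 1.60×10^-8 Ω·m
A = π(d/2)² = π(2.7700e-04 m)² = 2.4105e-07 m²
L = m/(density·A) = 0.3/(9020×2.4105e-07) = 138 m
R = ρL/A = (1.60×10^-8)(138)/(2.4105e-07) = 9.158 Ω
P = I²R = (8.41)² × 9.158 = 648 W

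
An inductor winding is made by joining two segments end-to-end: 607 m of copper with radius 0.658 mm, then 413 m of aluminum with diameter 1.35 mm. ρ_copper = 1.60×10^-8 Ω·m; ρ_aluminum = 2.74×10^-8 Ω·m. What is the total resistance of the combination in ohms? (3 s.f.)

15.0 Ω

Segment 1: A = πr² = π(6.5800e-04 m)² = 1.360e-06 m²
R₁ = ρL/A = (1.60×10^-8)(607)/(1.360e-06) = 7.14 Ω
Segment 2: A = π(d/2)² = π(6.7500e-04 m)² = 1.431e-06 m²
R₂ = (2.74×10^-8)(413)/(1.431e-06) = 7.906 Ω
R = R₁ + R₂ = 15.0 Ω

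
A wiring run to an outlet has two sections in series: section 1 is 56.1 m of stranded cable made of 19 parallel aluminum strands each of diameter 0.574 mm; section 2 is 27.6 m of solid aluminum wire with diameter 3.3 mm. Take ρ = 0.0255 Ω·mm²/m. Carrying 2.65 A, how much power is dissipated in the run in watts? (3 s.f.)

ρ = 0.0255 Ω·mm²/m = 2.55×10^-8 Ω·m
Section 1: A_strand = π(2.8700e-04)² = 2.588e-07 m²; R₁ = ρL/(N·A_s) = (2.55×10^-8)(56.1)/(19×2.588e-07) = 0.291 Ω
Section 2: A = π(d/2)² = π(1.6500e-03 m)² = 8.553e-06 m²
R₂ = (2.55×10^-8)(27.6)/(8.553e-06) = 0.08229 Ω
R = R₁ + R₂ = 0.3732 Ω
P = I²R = (2.65)² × 0.3732 = 2.62 W

2.62 W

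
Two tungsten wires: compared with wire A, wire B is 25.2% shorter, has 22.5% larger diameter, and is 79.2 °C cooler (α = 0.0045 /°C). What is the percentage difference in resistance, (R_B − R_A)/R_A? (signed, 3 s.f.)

R ∝ ρL/d² with ρ ∝ (1+αΔT), so R_B/R_A = (1 − 25.2/100) × (1 + 22.5/100)⁻² × (1 − 0.0045×79.2)
= 0.748 × 0.6664 × 0.6436 = 0.3208
(R_B − R_A)/R_A = 0.3208 − 1 = -67.9%

-67.9%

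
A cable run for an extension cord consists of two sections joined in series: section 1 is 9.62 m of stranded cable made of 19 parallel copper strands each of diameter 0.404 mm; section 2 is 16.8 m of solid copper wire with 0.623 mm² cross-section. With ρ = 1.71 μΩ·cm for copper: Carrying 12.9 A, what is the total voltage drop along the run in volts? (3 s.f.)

6.82 V

ρ = 1.71 μΩ·cm = 1.71×10^-8 Ω·m
Section 1: A_strand = π(2.0200e-04)² = 1.282e-07 m²; R₁ = ρL/(N·A_s) = (1.71×10^-8)(9.62)/(19×1.282e-07) = 0.06754 Ω
Section 2: A = 0.623 mm² = 6.230e-07 m²
R₂ = (1.71×10^-8)(16.8)/(6.230e-07) = 0.4611 Ω
R = R₁ + R₂ = 0.5287 Ω
V = IR = 12.9 × 0.5287 = 6.82 V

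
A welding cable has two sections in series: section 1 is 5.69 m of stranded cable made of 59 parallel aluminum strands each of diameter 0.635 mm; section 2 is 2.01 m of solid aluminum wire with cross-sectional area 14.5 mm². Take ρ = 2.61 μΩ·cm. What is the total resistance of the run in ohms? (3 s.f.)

ρ = 2.61 μΩ·cm = 2.61×10^-8 Ω·m
Section 1: A_strand = π(3.1750e-04)² = 3.167e-07 m²; R₁ = ρL/(N·A_s) = (2.61×10^-8)(5.69)/(59×3.167e-07) = 0.007948 Ω
Section 2: A = 14.5 mm² = 1.450e-05 m²
R₂ = (2.61×10^-8)(2.01)/(1.450e-05) = 0.003618 Ω
R = R₁ + R₂ = 0.0116 Ω

0.0116 Ω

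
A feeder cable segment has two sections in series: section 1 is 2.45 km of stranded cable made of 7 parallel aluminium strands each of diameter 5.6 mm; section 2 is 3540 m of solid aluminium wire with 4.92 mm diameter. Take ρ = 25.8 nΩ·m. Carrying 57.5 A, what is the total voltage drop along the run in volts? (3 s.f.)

ρ = 25.8 nΩ·m = 2.58×10^-8 Ω·m
Section 1: A_strand = π(2.8000e-03)² = 2.463e-05 m²; R₁ = ρL/(N·A_s) = (2.58×10^-8)(2450)/(7×2.463e-05) = 0.3666 Ω
Section 2: A = π(d/2)² = π(2.4600e-03 m)² = 1.901e-05 m²
R₂ = (2.58×10^-8)(3540)/(1.901e-05) = 4.804 Ω
R = R₁ + R₂ = 5.171 Ω
V = IR = 57.5 × 5.171 = 297 V

297 V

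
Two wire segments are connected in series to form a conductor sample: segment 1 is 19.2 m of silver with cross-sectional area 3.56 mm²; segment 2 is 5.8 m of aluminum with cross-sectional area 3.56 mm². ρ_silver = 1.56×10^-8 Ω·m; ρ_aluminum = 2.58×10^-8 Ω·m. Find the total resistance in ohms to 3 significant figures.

0.126 Ω

Segment 1: A = 3.56 mm² = 3.560e-06 m²
R₁ = ρL/A = (1.56×10^-8)(19.2)/(3.560e-06) = 0.08413 Ω
R₂ = (2.58×10^-8)(5.8)/(3.560e-06) = 0.04203 Ω
R = R₁ + R₂ = 0.126 Ω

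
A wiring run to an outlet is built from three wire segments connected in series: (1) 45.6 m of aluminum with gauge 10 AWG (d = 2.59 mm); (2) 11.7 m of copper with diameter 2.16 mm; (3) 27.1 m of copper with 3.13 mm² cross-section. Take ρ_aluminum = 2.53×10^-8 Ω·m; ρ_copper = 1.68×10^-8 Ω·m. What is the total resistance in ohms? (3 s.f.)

0.418 Ω

Seg 1: A = π(2.59/2 mm)² = π(1.2950e-03 m)² = 5.269e-06 m²
R_1 = (2.53×10^-8)(45.6)/(5.269e-06) = 0.219 Ω
Seg 2: A = π(d/2)² = π(1.0800e-03 m)² = 3.664e-06 m²
R_2 = (1.68×10^-8)(11.7)/(3.664e-06) = 0.05364 Ω
Seg 3: A = 3.13 mm² = 3.130e-06 m²
R_3 = (1.68×10^-8)(27.1)/(3.130e-06) = 0.1455 Ω
R_total = R_1 + R_2 + R_3 = 0.418 Ω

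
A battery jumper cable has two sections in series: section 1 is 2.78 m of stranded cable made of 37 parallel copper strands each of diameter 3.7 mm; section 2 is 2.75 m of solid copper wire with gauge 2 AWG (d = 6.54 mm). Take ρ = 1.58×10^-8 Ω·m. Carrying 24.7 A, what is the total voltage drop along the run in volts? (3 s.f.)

0.0347 V

Section 1: A_strand = π(1.8500e-03)² = 1.075e-05 m²; R₁ = ρL/(N·A_s) = (1.58×10^-8)(2.78)/(37×1.075e-05) = 1.104×10^-4 Ω
Section 2: A = π(6.54/2 mm)² = π(3.2700e-03 m)² = 3.359e-05 m²
R₂ = (1.58×10^-8)(2.75)/(3.359e-05) = 0.001293 Ω
R = R₁ + R₂ = 0.001404 Ω
V = IR = 24.7 × 0.001404 = 0.0347 V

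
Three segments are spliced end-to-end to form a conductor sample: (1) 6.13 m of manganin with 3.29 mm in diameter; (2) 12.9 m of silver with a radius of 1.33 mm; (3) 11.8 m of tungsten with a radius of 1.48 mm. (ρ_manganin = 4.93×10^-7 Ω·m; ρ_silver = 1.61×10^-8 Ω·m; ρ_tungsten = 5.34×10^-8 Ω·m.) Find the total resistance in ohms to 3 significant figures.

0.484 Ω

Seg 1: A = π(d/2)² = π(1.6450e-03 m)² = 8.501e-06 m²
R_1 = (4.93×10^-7)(6.13)/(8.501e-06) = 0.3555 Ω
Seg 2: A = πr² = π(1.3300e-03 m)² = 5.557e-06 m²
R_2 = (1.61×10^-8)(12.9)/(5.557e-06) = 0.03737 Ω
Seg 3: A = πr² = π(1.4800e-03 m)² = 6.881e-06 m²
R_3 = (5.34×10^-8)(11.8)/(6.881e-06) = 0.09157 Ω
R_total = R_1 + R_2 + R_3 = 0.484 Ω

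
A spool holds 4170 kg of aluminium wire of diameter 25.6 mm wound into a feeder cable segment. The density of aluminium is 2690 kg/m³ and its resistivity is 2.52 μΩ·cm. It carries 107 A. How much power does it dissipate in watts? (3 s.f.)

ρ = 2.52 μΩ·cm = 2.52×10^-8 Ω·m
A = π(d/2)² = π(1.2800e-02 m)² = 5.1472e-04 m²
L = m/(density·A) = 4170/(2690×5.1472e-04) = 3012 m
R = ρL/A = (2.52×10^-8)(3012)/(5.1472e-04) = 0.1474 Ω
P = I²R = (107)² × 0.1474 = 1690 W

1690 W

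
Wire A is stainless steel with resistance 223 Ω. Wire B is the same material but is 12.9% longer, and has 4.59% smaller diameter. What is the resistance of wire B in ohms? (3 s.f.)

277 Ω

R ∝ L/d², so R_B/R_A = (1 + 12.9/100) × (1 − 4.59/100)⁻²
= 1.129 × 1.099 = 1.24
R_B = 1.24 × 223 = 277 Ω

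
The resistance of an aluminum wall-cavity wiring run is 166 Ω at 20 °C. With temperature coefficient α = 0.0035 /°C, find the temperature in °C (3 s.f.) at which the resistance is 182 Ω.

R = R₀(1 + α(T − T₀)) ⇒ T = T₀ + (R/R₀ − 1)/α
T = 20 + (182/166 − 1)/0.0035 = 20 + (0.09639)/0.0035 = 47.5 °C

47.5 °C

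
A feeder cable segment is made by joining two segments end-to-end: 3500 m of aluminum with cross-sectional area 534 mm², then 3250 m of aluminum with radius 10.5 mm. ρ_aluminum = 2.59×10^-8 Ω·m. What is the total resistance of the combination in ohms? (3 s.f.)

0.413 Ω

Segment 1: A = 534 mm² = 5.340e-04 m²
R₁ = ρL/A = (2.59×10^-8)(3500)/(5.340e-04) = 0.1698 Ω
Segment 2: A = πr² = π(1.0500e-02 m)² = 3.464e-04 m²
R₂ = (2.59×10^-8)(3250)/(3.464e-04) = 0.243 Ω
R = R₁ + R₂ = 0.413 Ω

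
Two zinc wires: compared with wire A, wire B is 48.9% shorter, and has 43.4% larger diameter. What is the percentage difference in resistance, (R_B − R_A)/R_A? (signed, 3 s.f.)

R ∝ L/d², so R_B/R_A = (1 − 48.9/100) × (1 + 43.4/100)⁻²
= 0.511 × 0.4863 = 0.2485
(R_B − R_A)/R_A = 0.2485 − 1 = -75.2%

-75.2%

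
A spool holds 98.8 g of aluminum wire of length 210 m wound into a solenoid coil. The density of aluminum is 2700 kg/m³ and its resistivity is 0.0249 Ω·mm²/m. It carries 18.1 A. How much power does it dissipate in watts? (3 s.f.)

ρ = 0.0249 Ω·mm²/m = 2.49×10^-8 Ω·m
A = m/(density·L) = 0.0988/(2700×210) = 1.7425e-07 m²
R = ρL/A = (2.49×10^-8)(210)/(1.7425e-07) = 30.01 Ω
P = I²R = (18.1)² × 30.01 = 9830 W

9830 W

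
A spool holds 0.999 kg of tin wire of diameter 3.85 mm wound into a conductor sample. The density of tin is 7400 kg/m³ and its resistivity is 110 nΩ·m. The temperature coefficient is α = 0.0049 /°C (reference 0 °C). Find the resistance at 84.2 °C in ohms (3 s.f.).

ρ = 110 nΩ·m = 1.10×10^-7 Ω·m
A = π(d/2)² = π(1.9250e-03 m)² = 1.1642e-05 m²
L = m/(density·A) = 0.999/(7400×1.1642e-05) = 11.6 m
R = ρL/A = (1.10×10^-7)(11.6)/(1.1642e-05) = 0.1096 Ω
R(84.2 °C) = 0.1096 × (1 + 0.0049×84.2) = 0.155 Ω

0.155 Ω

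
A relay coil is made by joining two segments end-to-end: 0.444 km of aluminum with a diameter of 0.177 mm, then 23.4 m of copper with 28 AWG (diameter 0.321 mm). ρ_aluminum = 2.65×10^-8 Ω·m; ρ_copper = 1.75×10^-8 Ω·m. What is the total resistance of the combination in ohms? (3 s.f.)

Segment 1: A = π(d/2)² = π(8.8500e-05 m)² = 2.461e-08 m²
R₁ = ρL/A = (2.65×10^-8)(444)/(2.461e-08) = 478.2 Ω
Segment 2: A = π(0.321/2 mm)² = π(1.6050e-04 m)² = 8.093e-08 m²
R₂ = (1.75×10^-8)(23.4)/(8.093e-08) = 5.06 Ω
R = R₁ + R₂ = 483 Ω

483 Ω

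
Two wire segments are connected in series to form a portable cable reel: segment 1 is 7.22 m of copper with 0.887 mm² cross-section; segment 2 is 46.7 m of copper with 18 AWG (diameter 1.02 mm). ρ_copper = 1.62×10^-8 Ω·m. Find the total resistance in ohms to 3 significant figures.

Segment 1: A = 0.887 mm² = 8.870e-07 m²
R₁ = ρL/A = (1.62×10^-8)(7.22)/(8.870e-07) = 0.1319 Ω
Segment 2: A = π(1.02/2 mm)² = π(5.1000e-04 m)² = 8.171e-07 m²
R₂ = (1.62×10^-8)(46.7)/(8.171e-07) = 0.9259 Ω
R = R₁ + R₂ = 1.06 Ω

1.06 Ω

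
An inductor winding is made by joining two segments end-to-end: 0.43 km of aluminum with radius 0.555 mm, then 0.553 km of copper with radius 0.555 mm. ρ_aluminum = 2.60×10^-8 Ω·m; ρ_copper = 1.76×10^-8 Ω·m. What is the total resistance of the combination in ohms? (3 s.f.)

21.6 Ω

Segment 1: A = πr² = π(5.5500e-04 m)² = 9.677e-07 m²
R₁ = ρL/A = (2.60×10^-8)(430)/(9.677e-07) = 11.55 Ω
R₂ = (1.76×10^-8)(553)/(9.677e-07) = 10.06 Ω
R = R₁ + R₂ = 21.6 Ω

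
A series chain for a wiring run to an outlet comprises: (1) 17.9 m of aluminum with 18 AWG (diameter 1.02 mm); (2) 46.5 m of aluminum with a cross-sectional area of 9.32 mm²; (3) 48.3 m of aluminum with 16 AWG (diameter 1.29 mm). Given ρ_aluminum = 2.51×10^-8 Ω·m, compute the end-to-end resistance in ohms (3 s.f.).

1.60 Ω

Seg 1: A = π(1.02/2 mm)² = π(5.1000e-04 m)² = 8.171e-07 m²
R_1 = (2.51×10^-8)(17.9)/(8.171e-07) = 0.5498 Ω
Seg 2: A = 9.32 mm² = 9.320e-06 m²
R_2 = (2.51×10^-8)(46.5)/(9.320e-06) = 0.1252 Ω
Seg 3: A = π(1.29/2 mm)² = π(6.4500e-04 m)² = 1.307e-06 m²
R_3 = (2.51×10^-8)(48.3)/(1.307e-06) = 0.9276 Ω
R_total = R_1 + R_2 + R_3 = 1.60 Ω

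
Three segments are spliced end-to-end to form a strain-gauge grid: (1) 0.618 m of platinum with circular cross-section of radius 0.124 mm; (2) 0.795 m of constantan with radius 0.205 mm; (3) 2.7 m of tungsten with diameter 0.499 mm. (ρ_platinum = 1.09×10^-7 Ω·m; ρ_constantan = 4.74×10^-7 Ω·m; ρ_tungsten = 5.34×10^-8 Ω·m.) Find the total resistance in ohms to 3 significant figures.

4.99 Ω

Seg 1: A = πr² = π(1.2400e-04 m)² = 4.831e-08 m²
R_1 = (1.09×10^-7)(0.618)/(4.831e-08) = 1.395 Ω
Seg 2: A = πr² = π(2.0500e-04 m)² = 1.320e-07 m²
R_2 = (4.74×10^-7)(0.795)/(1.320e-07) = 2.854 Ω
Seg 3: A = π(d/2)² = π(2.4950e-04 m)² = 1.956e-07 m²
R_3 = (5.34×10^-8)(2.7)/(1.956e-07) = 0.7372 Ω
R_total = R_1 + R_2 + R_3 = 4.99 Ω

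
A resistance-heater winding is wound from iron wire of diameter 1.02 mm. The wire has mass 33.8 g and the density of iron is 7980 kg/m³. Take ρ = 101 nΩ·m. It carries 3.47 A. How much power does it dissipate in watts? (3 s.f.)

ρ = 101 nΩ·m = 1.01×10^-7 Ω·m
A = π(d/2)² = π(5.1000e-04 m)² = 8.1713e-07 m²
L = m/(density·A) = 0.0338/(7980×8.1713e-07) = 5.184 m
R = ρL/A = (1.01×10^-7)(5.184)/(8.1713e-07) = 0.6407 Ω
P = I²R = (3.47)² × 0.6407 = 7.71 W

7.71 W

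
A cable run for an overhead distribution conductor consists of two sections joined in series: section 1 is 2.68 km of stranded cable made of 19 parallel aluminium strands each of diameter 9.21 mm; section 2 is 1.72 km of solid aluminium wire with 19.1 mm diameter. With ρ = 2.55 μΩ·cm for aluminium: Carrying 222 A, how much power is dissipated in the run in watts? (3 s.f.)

ρ = 2.55 μΩ·cm = 2.55×10^-8 Ω·m
Section 1: A_strand = π(4.6050e-03)² = 6.662e-05 m²; R₁ = ρL/(N·A_s) = (2.55×10^-8)(2680)/(19×6.662e-05) = 0.05399 Ω
Section 2: A = π(d/2)² = π(9.5500e-03 m)² = 2.865e-04 m²
R₂ = (2.55×10^-8)(1720)/(2.865e-04) = 0.1531 Ω
R = R₁ + R₂ = 0.2071 Ω
P = I²R = (222)² × 0.2071 = 10200 W

10200 W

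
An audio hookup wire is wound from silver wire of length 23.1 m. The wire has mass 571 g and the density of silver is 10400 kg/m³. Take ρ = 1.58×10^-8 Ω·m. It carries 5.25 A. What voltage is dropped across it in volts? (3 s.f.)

A = m/(density·L) = 0.571/(10400×23.1) = 2.3768e-06 m²
R = ρL/A = (1.58×10^-8)(23.1)/(2.3768e-06) = 0.1536 Ω
V = IR = 5.25 × 0.1536 = 0.806 V

0.806 V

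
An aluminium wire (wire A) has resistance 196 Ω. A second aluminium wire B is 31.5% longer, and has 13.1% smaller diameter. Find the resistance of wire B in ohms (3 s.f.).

R ∝ L/d², so R_B/R_A = (1 + 31.5/100) × (1 − 13.1/100)⁻²
= 1.315 × 1.324 = 1.741
R_B = 1.741 × 196 = 341 Ω

341 Ω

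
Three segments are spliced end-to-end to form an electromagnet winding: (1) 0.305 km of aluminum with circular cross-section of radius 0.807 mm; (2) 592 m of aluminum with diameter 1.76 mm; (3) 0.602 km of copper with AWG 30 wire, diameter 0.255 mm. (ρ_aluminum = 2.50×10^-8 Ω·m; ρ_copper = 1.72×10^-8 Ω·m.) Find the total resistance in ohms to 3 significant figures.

213 Ω

Seg 1: A = πr² = π(8.0700e-04 m)² = 2.046e-06 m²
R_1 = (2.50×10^-8)(305)/(2.046e-06) = 3.727 Ω
Seg 2: A = π(d/2)² = π(8.8000e-04 m)² = 2.433e-06 m²
R_2 = (2.50×10^-8)(592)/(2.433e-06) = 6.083 Ω
Seg 3: A = π(0.255/2 mm)² = π(1.2750e-04 m)² = 5.107e-08 m²
R_3 = (1.72×10^-8)(602)/(5.107e-08) = 202.7 Ω
R_total = R_1 + R_2 + R_3 = 213 Ω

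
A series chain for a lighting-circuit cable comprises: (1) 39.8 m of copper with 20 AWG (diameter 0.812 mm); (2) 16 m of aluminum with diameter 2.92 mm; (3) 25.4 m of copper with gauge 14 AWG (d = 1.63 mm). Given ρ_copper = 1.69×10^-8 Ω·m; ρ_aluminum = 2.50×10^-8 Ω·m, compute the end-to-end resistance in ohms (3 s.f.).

1.56 Ω

Seg 1: A = π(0.812/2 mm)² = π(4.0600e-04 m)² = 5.178e-07 m²
R_1 = (1.69×10^-8)(39.8)/(5.178e-07) = 1.299 Ω
Seg 2: A = π(d/2)² = π(1.4600e-03 m)² = 6.697e-06 m²
R_2 = (2.50×10^-8)(16)/(6.697e-06) = 0.05973 Ω
Seg 3: A = π(1.63/2 mm)² = π(8.1500e-04 m)² = 2.087e-06 m²
R_3 = (1.69×10^-8)(25.4)/(2.087e-06) = 0.2057 Ω
R_total = R_1 + R_2 + R_3 = 1.56 Ω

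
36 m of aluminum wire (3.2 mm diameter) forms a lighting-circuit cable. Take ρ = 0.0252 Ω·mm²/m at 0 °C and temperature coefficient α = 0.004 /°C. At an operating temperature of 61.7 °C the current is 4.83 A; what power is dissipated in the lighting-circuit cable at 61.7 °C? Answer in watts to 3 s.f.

ρ = 0.0252 Ω·mm²/m = 2.52×10^-8 Ω·m
A = π(d/2)² = π(1.6000e-03 m)² = 8.042e-06 m²
R₍0₎ = ρL/A = (2.52×10^-8)(36)/(8.042e-06) = 0.1128 Ω
R₍61.7₎ = R₍0₎(1 + αΔT) = 0.1128 × (1 + 0.004×61.7) = 0.1406 Ω
P = I²R = (4.83)² × 0.1406 = 3.28 W

3.28 W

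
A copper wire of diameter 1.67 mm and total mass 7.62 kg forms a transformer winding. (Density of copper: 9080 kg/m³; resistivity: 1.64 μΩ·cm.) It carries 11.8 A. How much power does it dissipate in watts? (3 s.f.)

ρ = 1.64 μΩ·cm = 1.64×10^-8 Ω·m
A = π(d/2)² = π(8.3500e-04 m)² = 2.1904e-06 m²
L = m/(density·A) = 7.62/(9080×2.1904e-06) = 383.1 m
R = ρL/A = (1.64×10^-8)(383.1)/(2.1904e-06) = 2.869 Ω
P = I²R = (11.8)² × 2.869 = 399 W

399 W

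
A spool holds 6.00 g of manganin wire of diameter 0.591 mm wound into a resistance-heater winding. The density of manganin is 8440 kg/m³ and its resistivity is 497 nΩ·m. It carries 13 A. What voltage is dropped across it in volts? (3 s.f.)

61.0 V

ρ = 497 nΩ·m = 4.97×10^-7 Ω·m
A = π(d/2)² = π(2.9550e-04 m)² = 2.7432e-07 m²
L = m/(density·A) = 0.006/(8440×2.7432e-07) = 2.591 m
R = ρL/A = (4.97×10^-7)(2.591)/(2.7432e-07) = 4.695 Ω
V = IR = 13 × 4.695 = 61.0 V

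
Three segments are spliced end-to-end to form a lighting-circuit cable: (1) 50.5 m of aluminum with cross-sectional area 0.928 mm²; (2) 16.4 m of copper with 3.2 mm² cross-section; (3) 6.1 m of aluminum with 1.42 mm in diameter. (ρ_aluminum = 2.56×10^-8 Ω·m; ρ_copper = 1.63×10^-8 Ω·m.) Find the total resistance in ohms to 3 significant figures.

1.58 Ω

Seg 1: A = 0.928 mm² = 9.280e-07 m²
R_1 = (2.56×10^-8)(50.5)/(9.280e-07) = 1.393 Ω
Seg 2: A = 3.2 mm² = 3.200e-06 m²
R_2 = (1.63×10^-8)(16.4)/(3.200e-06) = 0.08354 Ω
Seg 3: A = π(d/2)² = π(7.1000e-04 m)² = 1.584e-06 m²
R_3 = (2.56×10^-8)(6.1)/(1.584e-06) = 0.09861 Ω
R_total = R_1 + R_2 + R_3 = 1.58 Ω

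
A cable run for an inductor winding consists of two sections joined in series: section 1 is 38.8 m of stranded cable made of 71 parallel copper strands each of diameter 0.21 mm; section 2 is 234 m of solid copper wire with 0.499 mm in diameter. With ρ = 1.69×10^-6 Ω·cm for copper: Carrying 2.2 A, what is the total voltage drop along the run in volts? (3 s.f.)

45.1 V

ρ = 1.69×10^-6 Ω·cm = 1.69×10^-8 Ω·m
Section 1: A_strand = π(1.0500e-04)² = 3.464e-08 m²; R₁ = ρL/(N·A_s) = (1.69×10^-8)(38.8)/(71×3.464e-08) = 0.2666 Ω
Section 2: A = π(d/2)² = π(2.4950e-04 m)² = 1.956e-07 m²
R₂ = (1.69×10^-8)(234)/(1.956e-07) = 20.22 Ω
R = R₁ + R₂ = 20.49 Ω
V = IR = 2.2 × 20.49 = 45.1 V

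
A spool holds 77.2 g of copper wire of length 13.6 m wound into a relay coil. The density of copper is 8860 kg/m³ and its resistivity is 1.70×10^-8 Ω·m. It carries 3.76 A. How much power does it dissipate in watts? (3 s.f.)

A = m/(density·L) = 0.0772/(8860×13.6) = 6.4069e-07 m²
R = ρL/A = (1.70×10^-8)(13.6)/(6.4069e-07) = 0.3609 Ω
P = I²R = (3.76)² × 0.3609 = 5.10 W

5.10 W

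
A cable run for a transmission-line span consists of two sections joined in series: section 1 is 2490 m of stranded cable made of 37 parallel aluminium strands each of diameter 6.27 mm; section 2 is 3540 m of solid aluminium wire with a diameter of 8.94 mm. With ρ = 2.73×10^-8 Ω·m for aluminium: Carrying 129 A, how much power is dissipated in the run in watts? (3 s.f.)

Section 1: A_strand = π(3.1350e-03)² = 3.088e-05 m²; R₁ = ρL/(N·A_s) = (2.73×10^-8)(2490)/(37×3.088e-05) = 0.0595 Ω
Section 2: A = π(d/2)² = π(4.4700e-03 m)² = 6.277e-05 m²
R₂ = (2.73×10^-8)(3540)/(6.277e-05) = 1.54 Ω
R = R₁ + R₂ = 1.599 Ω
P = I²R = (129)² × 1.599 = 26600 W

26600 W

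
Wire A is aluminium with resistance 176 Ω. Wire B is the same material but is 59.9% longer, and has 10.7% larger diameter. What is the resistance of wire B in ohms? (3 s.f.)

230 Ω

R ∝ L/d², so R_B/R_A = (1 + 59.9/100) × (1 + 10.7/100)⁻²
= 1.599 × 0.816 = 1.305
R_B = 1.305 × 176 = 230 Ω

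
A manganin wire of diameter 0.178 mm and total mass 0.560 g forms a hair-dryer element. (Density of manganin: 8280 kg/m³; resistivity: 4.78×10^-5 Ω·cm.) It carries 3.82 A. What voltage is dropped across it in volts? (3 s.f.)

199 V

ρ = 4.78×10^-5 Ω·cm = 4.78×10^-7 Ω·m
A = π(d/2)² = π(8.9000e-05 m)² = 2.4885e-08 m²
L = m/(density·A) = 5.600×10^-4/(8280×2.4885e-08) = 2.718 m
R = ρL/A = (4.78×10^-7)(2.718)/(2.4885e-08) = 52.21 Ω
V = IR = 3.82 × 52.21 = 199 V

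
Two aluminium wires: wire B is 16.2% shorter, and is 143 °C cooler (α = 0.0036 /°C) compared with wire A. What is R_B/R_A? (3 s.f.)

R ∝ ρL/d² with ρ ∝ (1+αΔT), so R_B/R_A = (1 − 16.2/100) × (1 − 0.0036×143)
= 0.838 × 0.4852 = 0.407

0.407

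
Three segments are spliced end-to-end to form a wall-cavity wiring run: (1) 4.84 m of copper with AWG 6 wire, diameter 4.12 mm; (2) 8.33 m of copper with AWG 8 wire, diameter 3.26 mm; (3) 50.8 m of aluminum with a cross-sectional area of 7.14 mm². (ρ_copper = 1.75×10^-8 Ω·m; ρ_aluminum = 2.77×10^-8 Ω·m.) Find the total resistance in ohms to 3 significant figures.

0.221 Ω

Seg 1: A = π(4.12/2 mm)² = π(2.0600e-03 m)² = 1.333e-05 m²
R_1 = (1.75×10^-8)(4.84)/(1.333e-05) = 0.006353 Ω
Seg 2: A = π(3.26/2 mm)² = π(1.6300e-03 m)² = 8.347e-06 m²
R_2 = (1.75×10^-8)(8.33)/(8.347e-06) = 0.01746 Ω
Seg 3: A = 7.14 mm² = 7.140e-06 m²
R_3 = (2.77×10^-8)(50.8)/(7.140e-06) = 0.1971 Ω
R_total = R_1 + R_2 + R_3 = 0.221 Ω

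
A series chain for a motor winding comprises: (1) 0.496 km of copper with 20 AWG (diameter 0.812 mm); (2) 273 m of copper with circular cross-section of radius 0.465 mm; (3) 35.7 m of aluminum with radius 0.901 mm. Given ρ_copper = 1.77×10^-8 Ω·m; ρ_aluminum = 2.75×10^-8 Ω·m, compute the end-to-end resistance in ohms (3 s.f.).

Seg 1: A = π(0.812/2 mm)² = π(4.0600e-04 m)² = 5.178e-07 m²
R_1 = (1.77×10^-8)(496)/(5.178e-07) = 16.95 Ω
Seg 2: A = πr² = π(4.6500e-04 m)² = 6.793e-07 m²
R_2 = (1.77×10^-8)(273)/(6.793e-07) = 7.113 Ω
Seg 3: A = πr² = π(9.0100e-04 m)² = 2.550e-06 m²
R_3 = (2.75×10^-8)(35.7)/(2.550e-06) = 0.3849 Ω
R_total = R_1 + R_2 + R_3 = 24.5 Ω

24.5 Ω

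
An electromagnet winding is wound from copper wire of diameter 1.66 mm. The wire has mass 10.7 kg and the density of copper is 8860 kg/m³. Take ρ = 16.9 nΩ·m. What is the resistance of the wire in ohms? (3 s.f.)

ρ = 16.9 nΩ·m = 1.69×10^-8 Ω·m
A = π(d/2)² = π(8.3000e-04 m)² = 2.1642e-06 m²
L = m/(density·A) = 10.7/(8860×2.1642e-06) = 558 m
R = ρL/A = (1.69×10^-8)(558)/(2.1642e-06) = 4.36 Ω

4.36 Ω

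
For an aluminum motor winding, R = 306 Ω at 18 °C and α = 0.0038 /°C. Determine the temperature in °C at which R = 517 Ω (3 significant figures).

199 °C

R = R₀(1 + α(T − T₀)) ⇒ T = T₀ + (R/R₀ − 1)/α
T = 18 + (517/306 − 1)/0.0038 = 18 + (0.6895)/0.0038 = 199 °C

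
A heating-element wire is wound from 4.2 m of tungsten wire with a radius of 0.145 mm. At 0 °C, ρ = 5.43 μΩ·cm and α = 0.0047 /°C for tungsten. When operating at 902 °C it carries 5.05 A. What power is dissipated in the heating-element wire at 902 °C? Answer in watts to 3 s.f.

ρ = 5.43 μΩ·cm = 5.43×10^-8 Ω·m
A = πr² = π(1.4500e-04 m)² = 6.605e-08 m²
R₍0₎ = ρL/A = (5.43×10^-8)(4.2)/(6.605e-08) = 3.453 Ω
R₍902₎ = R₍0₎(1 + αΔT) = 3.453 × (1 + 0.0047×902) = 18.09 Ω
P = I²R = (5.05)² × 18.09 = 461 W

461 W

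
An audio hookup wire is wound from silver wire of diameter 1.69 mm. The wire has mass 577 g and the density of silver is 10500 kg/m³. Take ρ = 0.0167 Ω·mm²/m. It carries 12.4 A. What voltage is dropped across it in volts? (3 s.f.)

ρ = 0.0167 Ω·mm²/m = 1.67×10^-8 Ω·m
A = π(d/2)² = π(8.4500e-04 m)² = 2.2432e-06 m²
L = m/(density·A) = 0.577/(10500×2.2432e-06) = 24.5 m
R = ρL/A = (1.67×10^-8)(24.5)/(2.2432e-06) = 0.1824 Ω
V = IR = 12.4 × 0.1824 = 2.26 V

2.26 V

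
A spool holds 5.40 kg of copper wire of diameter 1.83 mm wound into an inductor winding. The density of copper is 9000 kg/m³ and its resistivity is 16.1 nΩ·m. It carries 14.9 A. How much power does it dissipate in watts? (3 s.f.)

310 W

ρ = 16.1 nΩ·m = 1.61×10^-8 Ω·m
A = π(d/2)² = π(9.1500e-04 m)² = 2.6302e-06 m²
L = m/(density·A) = 5.4/(9000×2.6302e-06) = 228.1 m
R = ρL/A = (1.61×10^-8)(228.1)/(2.6302e-06) = 1.396 Ω
P = I²R = (14.9)² × 1.396 = 310 W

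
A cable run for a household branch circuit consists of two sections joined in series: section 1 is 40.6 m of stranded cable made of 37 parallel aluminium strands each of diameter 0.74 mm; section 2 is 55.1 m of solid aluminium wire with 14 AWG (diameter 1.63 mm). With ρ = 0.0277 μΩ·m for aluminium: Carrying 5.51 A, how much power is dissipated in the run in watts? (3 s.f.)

ρ = 0.0277 μΩ·m = 2.77×10^-8 Ω·m
Section 1: A_strand = π(3.7000e-04)² = 4.301e-07 m²; R₁ = ρL/(N·A_s) = (2.77×10^-8)(40.6)/(37×4.301e-07) = 0.07067 Ω
Section 2: A = π(1.63/2 mm)² = π(8.1500e-04 m)² = 2.087e-06 m²
R₂ = (2.77×10^-8)(55.1)/(2.087e-06) = 0.7314 Ω
R = R₁ + R₂ = 0.8021 Ω
P = I²R = (5.51)² × 0.8021 = 24.4 W

24.4 W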